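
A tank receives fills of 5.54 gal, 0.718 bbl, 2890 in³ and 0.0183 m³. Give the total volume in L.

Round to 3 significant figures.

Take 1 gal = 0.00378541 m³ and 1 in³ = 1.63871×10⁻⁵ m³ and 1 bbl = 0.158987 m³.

201 L

5.54 gal × 0.00378541 = 0.0209712 m³
0.718 bbl × 0.158987 = 0.114153 m³
2890 in³ × 1.63871×10⁻⁵ = 0.0473587 m³
0.0183 m³ (already m³)
Total: 0.0209712 + 0.114153 + 0.0473587 + 0.0183 = 0.200783 m³
In L: 0.200783 / 0.001 = 200.783 L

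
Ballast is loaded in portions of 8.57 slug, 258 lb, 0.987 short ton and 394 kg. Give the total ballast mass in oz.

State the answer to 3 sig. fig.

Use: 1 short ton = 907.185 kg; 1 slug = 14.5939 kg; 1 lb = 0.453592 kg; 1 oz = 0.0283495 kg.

5.40×10⁴ oz

8.57 slug × 14.5939 → 125.07 kg
258 lb × 0.453592 → 117.027 kg
0.987 short ton × 907.185 → 895.392 kg
394 kg (already kg)
Total: 125.07 + 117.027 + 895.392 + 394 = 1531.49 kg
In oz: 1531.49 / 0.0283495 = 54021.8 oz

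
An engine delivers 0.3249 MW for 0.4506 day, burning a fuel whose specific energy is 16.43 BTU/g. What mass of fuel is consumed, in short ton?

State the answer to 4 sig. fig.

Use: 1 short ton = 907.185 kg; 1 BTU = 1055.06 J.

0.8043 short ton

0.3249 MW → 324900 W
0.4506 day → 38931.8 s
E = P × t = 324900 × 38931.8 = 1.26489×10¹⁰ J
16.43 BTU/g → 1.73346×10⁷ J/kg
m = E / e_s = 1.26489×10¹⁰ / 1.73346×10⁷ = 729.691 kg
In short ton: 729.691 / 907.185 = 0.804346 short ton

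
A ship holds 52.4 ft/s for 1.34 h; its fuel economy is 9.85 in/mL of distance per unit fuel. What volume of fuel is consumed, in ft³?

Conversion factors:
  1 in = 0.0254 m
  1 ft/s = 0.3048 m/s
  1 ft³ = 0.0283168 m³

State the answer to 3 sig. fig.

52.4 ft/s → 15.9715 m/s
1.34 h → 4824 s
d = v × t = 15.9715 × 4824 = 77046.5 m
9.85 in/mL → 250190 m/m³
V = d / (distance per unit fuel) = 77046.5 / 250190 = 0.307952 m³
In ft³: 0.307952 / 0.0283168 = 10.8752 ft³

10.9 ft³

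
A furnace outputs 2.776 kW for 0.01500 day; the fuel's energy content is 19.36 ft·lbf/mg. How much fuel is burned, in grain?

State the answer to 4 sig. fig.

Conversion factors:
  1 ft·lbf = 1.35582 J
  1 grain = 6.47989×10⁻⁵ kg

2.776 kW → 2776 W
0.01500 day → 1296 s
E = P × t = 2776 × 1296 = 3.5977×10⁶ J
19.36 ft·lbf/mg → 2.62487×10⁷ J/kg
m = E / e_s = 3.5977×10⁶ / 2.62487×10⁷ = 0.137062 kg
In grain: 0.137062 / 6.47989×10⁻⁵ = 2115.19 grain

2115 grain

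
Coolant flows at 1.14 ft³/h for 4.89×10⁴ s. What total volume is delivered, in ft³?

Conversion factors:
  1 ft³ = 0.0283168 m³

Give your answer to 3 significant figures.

15.5 ft³

1.14 ft³/h → 8.96699×10⁻⁶ m³/s
V = Q × t = 8.96699×10⁻⁶ × 48900 = 0.438486 m³
In ft³: 0.438486 / 0.0283168 = 15.485 ft³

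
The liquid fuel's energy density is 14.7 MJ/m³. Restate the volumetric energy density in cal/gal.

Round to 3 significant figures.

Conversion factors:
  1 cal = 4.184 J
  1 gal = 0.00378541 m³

1.33×10⁴ cal/gal

14.7 MJ/m³ × 1000000 J/MJ = 1.47×10⁷ J/m³
1.47×10⁷ J/m³ ÷ 4.184 J/cal × 0.00378541 m³/gal = 13299.6 cal/gal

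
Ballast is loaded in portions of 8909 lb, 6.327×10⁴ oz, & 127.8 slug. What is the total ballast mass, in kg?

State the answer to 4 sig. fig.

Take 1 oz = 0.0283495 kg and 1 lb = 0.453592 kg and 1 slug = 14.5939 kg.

7700 kg

8909 lb × 0.453592 = 4041.05 kg
6.327×10⁴ oz × 0.0283495 = 1793.67 kg
127.8 slug × 14.5939 = 1865.1 kg
Sum: 4041.05 + 1793.67 + 1865.1 = 7699.82 kg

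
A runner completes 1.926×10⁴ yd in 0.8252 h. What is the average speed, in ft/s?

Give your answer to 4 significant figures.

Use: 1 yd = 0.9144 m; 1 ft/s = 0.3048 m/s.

19.45 ft/s

1.926×10⁴ yd × 0.9144 → 17611.3 m
0.8252 h × 3600 → 2970.72 s
v = d / t = 17611.3 m / 2970.72 s = 5.92829 m/s
5.92829 m/s ÷ (0.3048 m/s/ft/s) = 19.4498 ft/s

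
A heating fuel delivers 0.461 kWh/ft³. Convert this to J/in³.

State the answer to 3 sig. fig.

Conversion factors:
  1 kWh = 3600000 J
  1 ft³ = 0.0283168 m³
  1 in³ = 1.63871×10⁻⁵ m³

960 J/in³

0.461 kWh/ft³ × 3600000 J/kWh ÷ 0.0283168 m³/ft³ = 5.86083×10⁷ J/m³
5.86083×10⁷ J/m³ × 1.63871×10⁻⁵ m³/in³ = 960.42 J/in³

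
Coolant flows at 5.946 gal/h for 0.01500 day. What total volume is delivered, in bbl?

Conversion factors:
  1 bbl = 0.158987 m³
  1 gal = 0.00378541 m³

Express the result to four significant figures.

5.946 gal/h → 6.25224×10⁻⁶ m³/s
0.01500 day → 1296 s
V = Q × t = 6.25224×10⁻⁶ × 1296 = 0.0081029 m³
In bbl: 0.0081029 / 0.158987 = 0.0509658 bbl

0.05097 bbl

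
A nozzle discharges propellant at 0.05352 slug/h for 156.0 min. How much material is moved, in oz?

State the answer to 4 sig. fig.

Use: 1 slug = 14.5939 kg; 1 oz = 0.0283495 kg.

71.63 oz

0.05352 slug/h → 2.16963×10⁻⁴ kg/s
156.0 min → 9360 s
m = ṁ × t = 2.16963×10⁻⁴ × 9360 = 2.03077 kg
In oz: 2.03077 / 0.0283495 = 71.6334 oz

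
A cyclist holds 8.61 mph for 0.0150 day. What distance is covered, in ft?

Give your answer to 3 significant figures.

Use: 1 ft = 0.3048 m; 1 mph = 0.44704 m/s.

1.64×10⁴ ft

8.61 mph × 0.44704 = 3.84901 m/s
0.0150 day × 86400 = 1296 s
d = v × t = 3.84901 m/s × 1296 s = 4988.32 m
4988.32 m ÷ (0.3048 m/ft) = 16365.9 ft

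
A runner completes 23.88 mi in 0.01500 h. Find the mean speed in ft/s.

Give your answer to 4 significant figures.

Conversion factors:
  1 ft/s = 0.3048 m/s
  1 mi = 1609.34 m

23.88 mi × 1609.34 = 38431 m
0.01500 h × 3600 = 54 s
v = d / t = 38431 m / 54 s = 711.685 m/s
711.685 m/s ÷ (0.3048 m/s/ft/s) = 2334.92 ft/s

2335 ft/s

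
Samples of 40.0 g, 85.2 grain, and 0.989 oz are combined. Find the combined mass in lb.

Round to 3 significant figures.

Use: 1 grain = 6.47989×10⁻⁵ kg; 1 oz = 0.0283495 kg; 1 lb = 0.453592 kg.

40.0 g × 0.001 = 0.04 kg
85.2 grain × 6.47989×10⁻⁵ = 0.00552087 kg
0.989 oz × 0.0283495 = 0.0280377 kg
Sum: 0.04 + 0.00552087 + 0.0280377 = 0.0735586 kg
In lb: 0.0735586 / 0.453592 = 0.162169 lb

0.162 lb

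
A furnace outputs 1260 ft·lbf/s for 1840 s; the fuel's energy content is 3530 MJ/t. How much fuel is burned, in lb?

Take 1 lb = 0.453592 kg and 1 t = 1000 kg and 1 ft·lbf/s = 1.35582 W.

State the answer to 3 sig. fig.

1260 ft·lbf/s → 1708.33 W
E = P × t = 1708.33 × 1840 = 3.14333×10⁶ J
3530 MJ/t → 3.53×10⁶ J/kg
m = E / e_s = 3.14333×10⁶ / 3.53×10⁶ = 0.890462 kg
In lb: 0.890462 / 0.453592 = 1.96313 lb

1.96 lb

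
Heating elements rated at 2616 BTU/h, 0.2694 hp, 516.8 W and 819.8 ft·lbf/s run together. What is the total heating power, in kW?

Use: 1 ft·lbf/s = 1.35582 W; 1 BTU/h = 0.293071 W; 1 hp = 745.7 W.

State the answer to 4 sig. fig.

2616 BTU/h × 0.293071 → 766.674 W
0.2694 hp × 745.7 → 200.892 W
516.8 W (already W)
819.8 ft·lbf/s × 1.35582 → 1111.5 W
Combined: 766.674 + 200.892 + 516.8 + 1111.5 = 2595.87 W
In kW: 2595.87 / 1000 = 2.59587 kW

2.596 kW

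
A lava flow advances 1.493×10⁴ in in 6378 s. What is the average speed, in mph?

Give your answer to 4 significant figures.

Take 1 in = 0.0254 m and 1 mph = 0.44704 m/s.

0.1330 mph

1.493×10⁴ in × 0.0254 → 379.222 m
v = d / t = 379.222 m / 6378 s = 0.0594578 m/s
0.0594578 m/s ÷ (0.44704 m/s/mph) = 0.133003 mph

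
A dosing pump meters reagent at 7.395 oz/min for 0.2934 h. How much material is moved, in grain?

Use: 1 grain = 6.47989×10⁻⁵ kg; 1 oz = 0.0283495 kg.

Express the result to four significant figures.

5.695×10⁴ grain

7.395 oz/min → 0.00349408 kg/s
0.2934 h → 1056.24 s
m = ṁ × t = 0.00349408 × 1056.24 = 3.69059 kg
In grain: 3.69059 / 6.47989×10⁻⁵ = 56954.5 grain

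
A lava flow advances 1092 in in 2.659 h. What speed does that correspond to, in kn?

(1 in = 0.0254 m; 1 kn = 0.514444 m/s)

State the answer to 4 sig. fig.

0.005632 kn

1092 in × 0.0254 = 27.7368 m
2.659 h × 3600 = 9572.4 s
v = d / t = 27.7368 m / 9572.4 s = 0.00289758 m/s
0.00289758 m/s ÷ (0.514444 m/s/kn) = 0.00563245 kn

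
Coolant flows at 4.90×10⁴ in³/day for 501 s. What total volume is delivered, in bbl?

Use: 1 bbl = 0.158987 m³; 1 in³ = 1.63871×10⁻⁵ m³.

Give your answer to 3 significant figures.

0.0293 bbl

4.90×10⁴ in³/day → 9.29361×10⁻⁶ m³/s
V = Q × t = 9.29361×10⁻⁶ × 501 = 0.0046561 m³
In bbl: 0.0046561 / 0.158987 = 0.029286 bbl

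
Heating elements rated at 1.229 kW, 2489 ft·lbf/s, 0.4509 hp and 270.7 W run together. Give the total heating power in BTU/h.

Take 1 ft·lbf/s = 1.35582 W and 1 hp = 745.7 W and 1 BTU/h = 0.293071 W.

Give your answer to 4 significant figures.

1.778×10⁴ BTU/h

1.229 kW × 1000 = 1229 W
2489 ft·lbf/s × 1.35582 = 3374.64 W
0.4509 hp × 745.7 = 336.236 W
270.7 W (already W)
Combined: 1229 + 3374.64 + 336.236 + 270.7 = 5210.58 W
In BTU/h: 5210.58 / 0.293071 = 17779.2 BTU/h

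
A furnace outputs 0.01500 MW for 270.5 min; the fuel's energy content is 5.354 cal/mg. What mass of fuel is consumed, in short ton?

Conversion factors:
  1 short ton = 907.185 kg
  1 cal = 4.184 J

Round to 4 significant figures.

0.01198 short ton

0.01500 MW → 15000 W
270.5 min → 16230 s
E = P × t = 15000 × 16230 = 2.4345×10⁸ J
5.354 cal/mg → 2.24011×10⁷ J/kg
m = E / e_s = 2.4345×10⁸ / 2.24011×10⁷ = 10.8678 kg
In short ton: 10.8678 / 907.185 = 0.0119797 short ton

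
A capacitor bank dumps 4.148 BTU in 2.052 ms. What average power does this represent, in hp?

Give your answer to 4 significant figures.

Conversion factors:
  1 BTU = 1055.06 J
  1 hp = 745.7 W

4.148 BTU × 1055.06 → 4376.39 J
2.052 ms × 0.001 → 0.002052 s
P = E / t = 4376.39 J / 0.002052 s = 2.13274×10⁶ W
2.13274×10⁶ W ÷ (745.7 W/hp) = 2860.05 hp

2860 hp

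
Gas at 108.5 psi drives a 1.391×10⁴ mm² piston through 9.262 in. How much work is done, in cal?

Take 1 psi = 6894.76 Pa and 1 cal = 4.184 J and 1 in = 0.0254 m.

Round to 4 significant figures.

108.5 psi → 748081 Pa
1.391×10⁴ mm² → 0.01391 m²
F = P × A = 748081 × 0.01391 = 10405.8 N
9.262 in → 0.235255 m
W = F × d = 10405.8 × 0.235255 = 2448.02 J
In cal: 2448.02 / 4.184 = 585.091 cal

585.1 cal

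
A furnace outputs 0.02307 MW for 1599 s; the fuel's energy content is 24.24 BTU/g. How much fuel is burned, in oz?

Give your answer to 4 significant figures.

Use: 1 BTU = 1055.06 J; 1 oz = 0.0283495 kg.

0.02307 MW → 23070 W
E = P × t = 23070 × 1599 = 3.68889×10⁷ J
24.24 BTU/g → 2.55747×10⁷ J/kg
m = E / e_s = 3.68889×10⁷ / 2.55747×10⁷ = 1.4424 kg
In oz: 1.4424 / 0.0283495 = 50.8792 oz

50.88 oz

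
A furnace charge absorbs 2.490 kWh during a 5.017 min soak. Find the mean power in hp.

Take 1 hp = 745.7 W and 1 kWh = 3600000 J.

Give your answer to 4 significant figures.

39.93 hp

2.490 kWh × 3600000 → 8.964×10⁶ J
5.017 min × 60 → 301.02 s
P = E / t = 8.964×10⁶ J / 301.02 s = 29778.8 W
29778.8 W ÷ (745.7 W/hp) = 39.934 hp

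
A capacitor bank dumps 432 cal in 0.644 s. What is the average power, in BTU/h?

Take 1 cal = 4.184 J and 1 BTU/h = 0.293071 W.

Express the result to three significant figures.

432 cal × 4.184 → 1807.49 J
P = E / t = 1807.49 J / 0.644 s = 2806.66 W
2806.66 W ÷ (0.293071 W/BTU/h) = 9576.72 BTU/h

9580 BTU/h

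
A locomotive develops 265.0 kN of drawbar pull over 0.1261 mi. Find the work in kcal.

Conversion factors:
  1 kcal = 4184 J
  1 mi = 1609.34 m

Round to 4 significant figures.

1.285×10⁴ kcal

265.0 kN × 1000 → 265000 N
0.1261 mi × 1609.34 → 202.938 m
W = F × d = 265000 N × 202.938 m = 5.37786×10⁷ J
5.37786×10⁷ J ÷ (4184 J/kcal) = 12853.4 kcal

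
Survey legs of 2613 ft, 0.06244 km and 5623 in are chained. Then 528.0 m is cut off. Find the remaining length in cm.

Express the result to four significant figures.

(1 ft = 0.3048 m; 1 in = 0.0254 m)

2613 ft × 0.3048 = 796.442 m
0.06244 km × 1000 = 62.44 m
5623 in × 0.0254 = 142.824 m
528.0 m (already m)
Sum: 796.442 + 62.44 + 142.824 − 528 = 473.706 m
In cm: 473.706 / 0.01 = 47370.6 cm

4.737×10⁴ cm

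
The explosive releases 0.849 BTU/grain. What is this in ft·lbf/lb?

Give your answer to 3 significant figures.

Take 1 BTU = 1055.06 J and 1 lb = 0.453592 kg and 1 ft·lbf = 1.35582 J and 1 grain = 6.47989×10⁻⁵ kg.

0.849 BTU/grain × 1055.06 J/BTU ÷ 6.47989×10⁻⁵ kg/grain = 1.38235×10⁷ J/kg
1.38235×10⁷ J/kg ÷ 1.35582 J/ft·lbf × 0.453592 kg/lb = 4.62468×10⁶ ft·lbf/lb

4.62×10⁶ ft·lbf/lb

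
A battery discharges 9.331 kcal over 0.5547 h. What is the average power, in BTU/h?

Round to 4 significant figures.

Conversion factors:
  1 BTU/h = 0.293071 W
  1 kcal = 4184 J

9.331 kcal × 4184 = 39040.9 J
0.5547 h × 3600 = 1996.92 s
P = E / t = 39040.9 J / 1996.92 s = 19.5506 W
19.5506 W ÷ (0.293071 W/BTU/h) = 66.7094 BTU/h

66.71 BTU/h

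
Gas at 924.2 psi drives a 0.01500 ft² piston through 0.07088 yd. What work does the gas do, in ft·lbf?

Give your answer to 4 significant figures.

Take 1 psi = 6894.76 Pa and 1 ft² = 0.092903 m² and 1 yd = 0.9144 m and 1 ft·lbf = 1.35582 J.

424.5 ft·lbf

924.2 psi → 6.37214×10⁶ Pa
0.01500 ft² → 0.00139354 m²
F = P × A = 6.37214×10⁶ × 0.00139354 = 8879.83 N
0.07088 yd → 0.0648127 m
W = F × d = 8879.83 × 0.0648127 = 575.526 J
In ft·lbf: 575.526 / 1.35582 = 424.486 ft·lbf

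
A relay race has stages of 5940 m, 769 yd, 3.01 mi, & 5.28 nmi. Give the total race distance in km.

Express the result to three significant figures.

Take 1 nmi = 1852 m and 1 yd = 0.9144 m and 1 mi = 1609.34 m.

21.3 km

5940 m (already m)
769 yd × 0.9144 = 703.174 m
3.01 mi × 1609.34 = 4844.11 m
5.28 nmi × 1852 = 9778.56 m
Combined: 5940 + 703.174 + 4844.11 + 9778.56 = 21265.8 m
In km: 21265.8 / 1000 = 21.2658 km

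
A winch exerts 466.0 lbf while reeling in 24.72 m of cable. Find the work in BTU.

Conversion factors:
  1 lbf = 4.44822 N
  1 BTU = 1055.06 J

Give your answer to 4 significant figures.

466.0 lbf × 4.44822 = 2072.87 N
W = F × d = 2072.87 N × 24.72 m = 51241.3 J
51241.3 J ÷ (1055.06 J/BTU) = 48.5672 BTU

48.57 BTU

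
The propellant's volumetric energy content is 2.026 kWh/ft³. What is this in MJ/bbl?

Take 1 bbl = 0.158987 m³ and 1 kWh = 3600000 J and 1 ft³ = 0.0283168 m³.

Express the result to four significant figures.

2.026 kWh/ft³ × 3600000 J/kWh ÷ 0.0283168 m³/ft³ = 2.57571×10⁸ J/m³
2.57571×10⁸ J/m³ ÷ 1000000 J/MJ × 0.158987 m³/bbl = 40.9504 MJ/bbl

40.95 MJ/bbl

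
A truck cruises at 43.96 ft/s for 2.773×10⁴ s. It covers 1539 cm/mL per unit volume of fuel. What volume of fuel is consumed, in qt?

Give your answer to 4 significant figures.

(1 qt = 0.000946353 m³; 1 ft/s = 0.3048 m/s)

43.96 ft/s → 13.399 m/s
d = v × t = 13.399 × 27730 = 371554 m
1539 cm/mL → 1.539×10⁷ m/m³
V = d / (distance per unit fuel) = 371554 / 1.539×10⁷ = 0.0241426 m³
In qt: 0.0241426 / 0.000946353 = 25.5112 qt

25.51 qt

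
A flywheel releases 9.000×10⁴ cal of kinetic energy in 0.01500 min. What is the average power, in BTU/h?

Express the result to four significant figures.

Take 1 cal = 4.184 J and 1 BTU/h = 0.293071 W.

9.000×10⁴ cal × 4.184 = 376560 J
0.01500 min × 60 = 0.9 s
P = E / t = 376560 J / 0.9 s = 418400 W
418400 W ÷ (0.293071 W/BTU/h) = 1.42764×10⁶ BTU/h

1.428×10⁶ BTU/h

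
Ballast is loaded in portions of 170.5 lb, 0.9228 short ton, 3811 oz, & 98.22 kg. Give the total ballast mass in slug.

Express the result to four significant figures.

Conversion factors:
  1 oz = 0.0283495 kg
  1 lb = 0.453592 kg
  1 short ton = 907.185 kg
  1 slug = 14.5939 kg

76.80 slug

170.5 lb × 0.453592 → 77.3374 kg
0.9228 short ton × 907.185 → 837.15 kg
3811 oz × 0.0283495 → 108.04 kg
98.22 kg (already kg)
Sum: 77.3374 + 837.15 + 108.04 + 98.22 = 1120.75 kg
In slug: 1120.75 / 14.5939 = 76.7958 slug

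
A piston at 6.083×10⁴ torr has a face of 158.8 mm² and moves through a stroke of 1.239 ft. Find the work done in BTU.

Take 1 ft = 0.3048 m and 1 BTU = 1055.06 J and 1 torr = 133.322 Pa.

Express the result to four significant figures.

0.4610 BTU

6.083×10⁴ torr → 8.10998×10⁶ Pa
158.8 mm² → 1.588×10⁻⁴ m²
F = P × A = 8.10998×10⁶ × 1.588×10⁻⁴ = 1287.86 N
1.239 ft → 0.377647 m
W = F × d = 1287.86 × 0.377647 = 486.356 J
In BTU: 486.356 / 1055.06 = 0.460975 BTU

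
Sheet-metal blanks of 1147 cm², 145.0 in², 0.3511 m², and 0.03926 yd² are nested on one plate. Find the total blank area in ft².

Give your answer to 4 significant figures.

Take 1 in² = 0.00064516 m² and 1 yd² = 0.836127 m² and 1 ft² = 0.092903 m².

6.374 ft²

1147 cm² × 0.0001 = 0.1147 m²
145.0 in² × 0.00064516 = 0.0935482 m²
0.3511 m² (already m²)
0.03926 yd² × 0.836127 = 0.0328263 m²
Sum: 0.1147 + 0.0935482 + 0.3511 + 0.0328263 = 0.592174 m²
In ft²: 0.592174 / 0.092903 = 6.37411 ft²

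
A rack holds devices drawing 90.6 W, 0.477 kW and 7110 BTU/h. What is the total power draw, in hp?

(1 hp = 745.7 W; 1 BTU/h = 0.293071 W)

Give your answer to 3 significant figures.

90.6 W (already W)
0.477 kW × 1000 → 477 W
7110 BTU/h × 0.293071 → 2083.73 W
Total: 90.6 + 477 + 2083.73 = 2651.33 W
In hp: 2651.33 / 745.7 = 3.55549 hp

3.56 hp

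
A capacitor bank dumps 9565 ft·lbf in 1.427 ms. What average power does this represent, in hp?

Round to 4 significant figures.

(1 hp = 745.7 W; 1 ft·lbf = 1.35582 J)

1.219×10⁴ hp

9565 ft·lbf × 1.35582 = 12968.4 J
1.427 ms × 0.001 = 0.001427 s
P = E / t = 12968.4 J / 0.001427 s = 9.08788×10⁶ W
9.08788×10⁶ W ÷ (745.7 W/hp) = 12187 hp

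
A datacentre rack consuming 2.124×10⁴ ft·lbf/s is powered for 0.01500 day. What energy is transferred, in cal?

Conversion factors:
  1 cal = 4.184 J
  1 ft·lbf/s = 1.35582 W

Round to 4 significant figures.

8.920×10⁶ cal

2.124×10⁴ ft·lbf/s × 1.35582 → 28797.6 W
0.01500 day × 86400 → 1296 s
E = P × t = 28797.6 W × 1296 s = 3.73217×10⁷ J
3.73217×10⁷ J ÷ (4.184 J/cal) = 8.9201×10⁶ cal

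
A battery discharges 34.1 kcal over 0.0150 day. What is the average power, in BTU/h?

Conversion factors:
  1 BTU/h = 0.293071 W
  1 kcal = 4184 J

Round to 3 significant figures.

376 BTU/h

34.1 kcal × 4184 → 142674 J
0.0150 day × 86400 → 1296 s
P = E / t = 142674 J / 1296 s = 110.088 W
110.088 W ÷ (0.293071 W/BTU/h) = 375.636 BTU/h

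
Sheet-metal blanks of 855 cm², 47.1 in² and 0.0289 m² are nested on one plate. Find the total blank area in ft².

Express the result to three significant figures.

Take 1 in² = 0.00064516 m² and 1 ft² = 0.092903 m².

855 cm² × 0.0001 → 0.0855 m²
47.1 in² × 0.00064516 → 0.030387 m²
0.0289 m² (already m²)
Total: 0.0855 + 0.030387 + 0.0289 = 0.144787 m²
In ft²: 0.144787 / 0.092903 = 1.55847 ft²

1.56 ft²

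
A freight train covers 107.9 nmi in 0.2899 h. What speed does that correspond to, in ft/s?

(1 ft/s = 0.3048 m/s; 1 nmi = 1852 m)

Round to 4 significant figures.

107.9 nmi × 1852 = 199831 m
0.2899 h × 3600 = 1043.64 s
v = d / t = 199831 m / 1043.64 s = 191.475 m/s
191.475 m/s ÷ (0.3048 m/s/ft/s) = 628.199 ft/s

628.2 ft/s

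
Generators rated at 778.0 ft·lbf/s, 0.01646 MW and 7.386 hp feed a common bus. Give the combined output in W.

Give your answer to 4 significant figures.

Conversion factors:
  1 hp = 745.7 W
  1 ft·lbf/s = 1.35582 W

2.302×10⁴ W

778.0 ft·lbf/s × 1.35582 = 1054.83 W
0.01646 MW × 1000000 = 16460 W
7.386 hp × 745.7 = 5507.74 W
Sum: 1054.83 + 16460 + 5507.74 = 23022.6 W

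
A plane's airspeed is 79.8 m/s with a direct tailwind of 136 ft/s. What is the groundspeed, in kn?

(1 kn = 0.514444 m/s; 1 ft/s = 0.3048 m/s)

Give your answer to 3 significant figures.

79.8 m/s (already m/s)
136 ft/s × 0.3048 = 41.4528 m/s
Total: 79.8 + 41.4528 = 121.253 m/s
In kn: 121.253 / 0.514444 = 235.697 kn

236 kn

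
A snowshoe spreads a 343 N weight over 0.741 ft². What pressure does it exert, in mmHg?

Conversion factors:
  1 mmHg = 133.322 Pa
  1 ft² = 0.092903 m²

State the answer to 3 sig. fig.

0.741 ft² × 0.092903 → 0.0688411 m²
P = F / A = 343 N / 0.0688411 m² = 4982.49 Pa
4982.49 Pa ÷ (133.322 Pa/mmHg) = 37.3719 mmHg

37.4 mmHg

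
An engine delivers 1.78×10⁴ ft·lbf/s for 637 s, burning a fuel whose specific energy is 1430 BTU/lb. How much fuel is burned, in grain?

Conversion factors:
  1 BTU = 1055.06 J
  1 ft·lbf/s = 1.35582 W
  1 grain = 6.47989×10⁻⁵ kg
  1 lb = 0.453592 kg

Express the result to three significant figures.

7.13×10⁴ grain

1.78×10⁴ ft·lbf/s → 24133.6 W
E = P × t = 24133.6 × 637 = 1.53731×10⁷ J
1430 BTU/lb → 3.3262×10⁶ J/kg
m = E / e_s = 1.53731×10⁷ / 3.3262×10⁶ = 4.62182 kg
In grain: 4.62182 / 6.47989×10⁻⁵ = 71325.6 grain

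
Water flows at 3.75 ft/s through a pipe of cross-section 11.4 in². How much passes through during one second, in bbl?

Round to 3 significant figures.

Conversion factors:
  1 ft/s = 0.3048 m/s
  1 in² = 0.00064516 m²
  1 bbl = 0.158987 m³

0.0529 bbl

3.75 ft/s × 0.3048 = 1.143 m/s
11.4 in² × 0.00064516 = 0.00735482 m²
V = v × A × t = 1.143 m/s × 0.00735482 m² × 1 s = 0.00840656 m³
0.00840656 m³ ÷ (0.158987 m³/bbl) = 0.0528758 bbl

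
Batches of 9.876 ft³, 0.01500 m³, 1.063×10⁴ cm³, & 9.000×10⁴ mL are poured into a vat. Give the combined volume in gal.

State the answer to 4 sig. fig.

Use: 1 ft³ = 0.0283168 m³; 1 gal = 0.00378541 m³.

9.876 ft³ × 0.0283168 → 0.279657 m³
0.01500 m³ (already m³)
1.063×10⁴ cm³ × 10⁻⁶ → 0.01063 m³
9.000×10⁴ mL × 10⁻⁶ → 0.09 m³
Combined: 0.279657 + 0.015 + 0.01063 + 0.09 = 0.395287 m³
In gal: 0.395287 / 0.00378541 = 104.424 gal

104.4 gal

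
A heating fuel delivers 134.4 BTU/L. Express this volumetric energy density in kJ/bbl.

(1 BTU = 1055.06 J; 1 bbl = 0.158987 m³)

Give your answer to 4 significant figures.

134.4 BTU/L × 1055.06 J/BTU ÷ 0.001 m³/L = 1.418×10⁸ J/m³
1.418×10⁸ J/m³ ÷ 1000 J/kJ × 0.158987 m³/bbl = 22544.4 kJ/bbl

2.254×10⁴ kJ/bbl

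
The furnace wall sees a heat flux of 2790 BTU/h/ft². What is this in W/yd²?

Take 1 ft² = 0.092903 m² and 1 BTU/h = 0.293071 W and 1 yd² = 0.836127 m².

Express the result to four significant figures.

7359 W/yd²

2790 BTU/h/ft² × 0.293071 W/BTU/h ÷ 0.092903 m²/ft² = 8801.31 W/m²
8801.31 W/m² × 0.836127 m²/yd² = 7359.01 W/yd²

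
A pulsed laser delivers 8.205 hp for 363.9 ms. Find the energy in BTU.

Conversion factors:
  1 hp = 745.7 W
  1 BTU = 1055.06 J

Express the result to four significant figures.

2.110 BTU

8.205 hp × 745.7 → 6118.47 W
363.9 ms × 0.001 → 0.3639 s
E = P × t = 6118.47 W × 0.3639 s = 2226.51 J
2226.51 J ÷ (1055.06 J/BTU) = 2.11032 BTU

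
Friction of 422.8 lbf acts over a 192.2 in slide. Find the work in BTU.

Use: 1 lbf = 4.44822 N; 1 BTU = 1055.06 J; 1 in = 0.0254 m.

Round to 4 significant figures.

8.702 BTU

422.8 lbf × 4.44822 = 1880.71 N
192.2 in × 0.0254 = 4.88188 m
W = F × d = 1880.71 N × 4.88188 m = 9181.4 J
9181.4 J ÷ (1055.06 J/BTU) = 8.70225 BTU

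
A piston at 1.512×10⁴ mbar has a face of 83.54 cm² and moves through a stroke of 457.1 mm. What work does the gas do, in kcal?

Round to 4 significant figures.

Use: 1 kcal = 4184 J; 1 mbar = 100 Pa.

1.380 kcal

1.512×10⁴ mbar → 1.512×10⁶ Pa
83.54 cm² → 0.008354 m²
F = P × A = 1.512×10⁶ × 0.008354 = 12631.2 N
457.1 mm → 0.4571 m
W = F × d = 12631.2 × 0.4571 = 5773.72 J
In kcal: 5773.72 / 4184 = 1.37995 kcal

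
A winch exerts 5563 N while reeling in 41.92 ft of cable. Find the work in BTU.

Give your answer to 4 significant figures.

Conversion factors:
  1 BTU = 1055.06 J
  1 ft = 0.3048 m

67.37 BTU

41.92 ft × 0.3048 → 12.7772 m
W = F × d = 5563 N × 12.7772 m = 71079.6 J
71079.6 J ÷ (1055.06 J/BTU) = 67.3702 BTU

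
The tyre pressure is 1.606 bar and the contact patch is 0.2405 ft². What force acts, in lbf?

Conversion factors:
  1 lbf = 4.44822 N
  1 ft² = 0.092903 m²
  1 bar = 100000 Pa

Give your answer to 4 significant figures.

1.606 bar × 100000 = 160600 Pa
0.2405 ft² × 0.092903 = 0.0223432 m²
F = P × A = 160600 Pa × 0.0223432 m² = 3588.32 N
3588.32 N ÷ (4.44822 N/lbf) = 806.687 lbf

806.7 lbf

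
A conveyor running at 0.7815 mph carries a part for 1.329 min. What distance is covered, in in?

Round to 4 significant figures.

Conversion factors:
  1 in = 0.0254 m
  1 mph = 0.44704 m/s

0.7815 mph × 0.44704 → 0.349362 m/s
1.329 min × 60 → 79.74 s
d = v × t = 0.349362 m/s × 79.74 s = 27.8581 m
27.8581 m ÷ (0.0254 m/in) = 1096.78 in

1097 in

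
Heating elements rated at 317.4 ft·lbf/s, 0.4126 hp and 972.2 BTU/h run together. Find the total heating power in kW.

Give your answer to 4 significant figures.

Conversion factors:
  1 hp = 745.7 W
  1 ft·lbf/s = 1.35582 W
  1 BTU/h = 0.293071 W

317.4 ft·lbf/s × 1.35582 → 430.337 W
0.4126 hp × 745.7 → 307.676 W
972.2 BTU/h × 0.293071 → 284.924 W
Sum: 430.337 + 307.676 + 284.924 = 1022.94 W
In kW: 1022.94 / 1000 = 1.02294 kW

1.023 kW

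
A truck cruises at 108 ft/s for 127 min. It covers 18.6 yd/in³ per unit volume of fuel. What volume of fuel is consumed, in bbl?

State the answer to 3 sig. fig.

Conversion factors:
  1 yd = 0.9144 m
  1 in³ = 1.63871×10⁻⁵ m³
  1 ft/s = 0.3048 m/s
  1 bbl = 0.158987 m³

1.52 bbl

108 ft/s → 32.9184 m/s
127 min → 7620 s
d = v × t = 32.9184 × 7620 = 250838 m
18.6 yd/in³ → 1.03788×10⁶ m/m³
V = d / (distance per unit fuel) = 250838 / 1.03788×10⁶ = 0.241683 m³
In bbl: 0.241683 / 0.158987 = 1.52014 bbl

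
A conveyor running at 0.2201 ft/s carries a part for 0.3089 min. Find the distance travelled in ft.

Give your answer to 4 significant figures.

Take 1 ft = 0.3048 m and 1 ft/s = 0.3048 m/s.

0.2201 ft/s × 0.3048 = 0.0670865 m/s
0.3089 min × 60 = 18.534 s
d = v × t = 0.0670865 m/s × 18.534 s = 1.24338 m
1.24338 m ÷ (0.3048 m/ft) = 4.07933 ft

4.079 ft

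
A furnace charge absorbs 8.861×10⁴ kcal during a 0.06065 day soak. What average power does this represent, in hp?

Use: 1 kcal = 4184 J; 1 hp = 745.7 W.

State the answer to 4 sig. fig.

94.88 hp

8.861×10⁴ kcal × 4184 = 3.70744×10⁸ J
0.06065 day × 86400 = 5240.16 s
P = E / t = 3.70744×10⁸ J / 5240.16 s = 70750.5 W
70750.5 W ÷ (745.7 W/hp) = 94.878 hp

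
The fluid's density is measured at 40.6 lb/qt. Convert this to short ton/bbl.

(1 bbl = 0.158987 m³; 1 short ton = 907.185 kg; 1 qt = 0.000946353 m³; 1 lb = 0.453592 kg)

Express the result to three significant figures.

40.6 lb/qt × 0.453592 kg/lb ÷ 0.000946353 m³/qt = 19459.8 kg/m³
19459.8 kg/m³ ÷ 907.185 kg/short ton × 0.158987 m³/bbl = 3.41039 short ton/bbl

3.41 short ton/bbl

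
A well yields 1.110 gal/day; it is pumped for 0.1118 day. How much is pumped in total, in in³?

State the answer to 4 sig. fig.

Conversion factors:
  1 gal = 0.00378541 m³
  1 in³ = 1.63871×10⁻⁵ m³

1.110 gal/day → 4.8632×10⁻⁸ m³/s
0.1118 day → 9659.52 s
V = Q × t = 4.8632×10⁻⁸ × 9659.52 = 4.69762×10⁻⁴ m³
In in³: 4.69762×10⁻⁴ / 1.63871×10⁻⁵ = 28.6666 in³

28.67 in³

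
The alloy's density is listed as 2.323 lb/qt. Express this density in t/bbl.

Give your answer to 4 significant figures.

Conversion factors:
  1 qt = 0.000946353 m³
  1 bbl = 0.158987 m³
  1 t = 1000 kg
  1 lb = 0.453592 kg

0.1770 t/bbl

2.323 lb/qt × 0.453592 kg/lb ÷ 0.000946353 m³/qt = 1113.43 kg/m³
1113.43 kg/m³ ÷ 1000 kg/t × 0.158987 m³/bbl = 0.177021 t/bbl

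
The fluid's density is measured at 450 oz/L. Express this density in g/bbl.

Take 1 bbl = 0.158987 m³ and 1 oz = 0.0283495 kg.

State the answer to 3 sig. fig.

450 oz/L × 0.0283495 kg/oz ÷ 0.001 m³/L = 12757.3 kg/m³
12757.3 kg/m³ ÷ 0.001 kg/g × 0.158987 m³/bbl = 2.02824×10⁶ g/bbl

2.03×10⁶ g/bbl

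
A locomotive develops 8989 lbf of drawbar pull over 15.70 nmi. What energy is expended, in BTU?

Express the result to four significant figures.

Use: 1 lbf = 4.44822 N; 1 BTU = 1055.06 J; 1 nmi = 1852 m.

8989 lbf × 4.44822 → 39985 N
15.70 nmi × 1852 → 29076.4 m
W = F × d = 39985 N × 29076.4 m = 1.16262×10⁹ J
1.16262×10⁹ J ÷ (1055.06 J/BTU) = 1.10195×10⁶ BTU

1.102×10⁶ BTU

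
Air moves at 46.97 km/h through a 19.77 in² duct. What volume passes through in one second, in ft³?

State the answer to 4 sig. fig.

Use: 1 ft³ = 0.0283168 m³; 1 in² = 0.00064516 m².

5.877 ft³

46.97 km/h × (1/3.6) = 13.0472 m/s
19.77 in² × 0.00064516 = 0.0127548 m²
V = v × A × t = 13.0472 m/s × 0.0127548 m² × 1 s = 0.166414 m³
0.166414 m³ ÷ (0.0283168 m³/ft³) = 5.87686 ft³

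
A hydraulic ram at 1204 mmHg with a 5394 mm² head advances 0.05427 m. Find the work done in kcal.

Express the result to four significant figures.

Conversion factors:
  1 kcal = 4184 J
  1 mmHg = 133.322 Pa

1204 mmHg → 160520 Pa
5394 mm² → 0.005394 m²
F = P × A = 160520 × 0.005394 = 865.845 N
W = F × d = 865.845 × 0.05427 = 46.9894 J
In kcal: 46.9894 / 4184 = 0.0112307 kcal

0.01123 kcal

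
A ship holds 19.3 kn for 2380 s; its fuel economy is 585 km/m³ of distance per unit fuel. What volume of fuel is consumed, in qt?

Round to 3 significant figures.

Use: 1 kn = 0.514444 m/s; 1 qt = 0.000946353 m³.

19.3 kn → 9.92877 m/s
d = v × t = 9.92877 × 2380 = 23630.5 m
585 km/m³ → 585000 m/m³
V = d / (distance per unit fuel) = 23630.5 / 585000 = 0.040394 m³
In qt: 0.040394 / 0.000946353 = 42.6839 qt

42.7 qt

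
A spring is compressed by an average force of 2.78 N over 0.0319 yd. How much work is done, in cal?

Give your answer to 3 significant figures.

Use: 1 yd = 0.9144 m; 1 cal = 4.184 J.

0.0319 yd × 0.9144 = 0.0291694 m
W = F × d = 2.78 N × 0.0291694 m = 0.0810909 J
0.0810909 J ÷ (4.184 J/cal) = 0.0193812 cal

0.0194 cal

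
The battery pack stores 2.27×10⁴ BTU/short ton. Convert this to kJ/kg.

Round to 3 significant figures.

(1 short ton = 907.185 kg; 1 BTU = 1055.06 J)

26.4 kJ/kg

2.27×10⁴ BTU/short ton × 1055.06 J/BTU ÷ 907.185 kg/short ton = 26400.2 J/kg
26400.2 J/kg ÷ 1000 J/kJ = 26.4002 kJ/kg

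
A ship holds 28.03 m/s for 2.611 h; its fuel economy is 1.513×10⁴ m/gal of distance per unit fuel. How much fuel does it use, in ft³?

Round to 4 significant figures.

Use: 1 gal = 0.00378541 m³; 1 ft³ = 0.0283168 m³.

2.328 ft³

2.611 h → 9399.6 s
d = v × t = 28.03 × 9399.6 = 263471 m
1.513×10⁴ m/gal → 3.99693×10⁶ m/m³
V = d / (distance per unit fuel) = 263471 / 3.99693×10⁶ = 0.0659183 m³
In ft³: 0.0659183 / 0.0283168 = 2.32789 ft³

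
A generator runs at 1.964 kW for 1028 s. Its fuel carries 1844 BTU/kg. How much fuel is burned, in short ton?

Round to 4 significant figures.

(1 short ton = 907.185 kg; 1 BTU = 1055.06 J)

0.001144 short ton

1.964 kW → 1964 W
E = P × t = 1964 × 1028 = 2.01899×10⁶ J
1844 BTU/kg → 1.94553×10⁶ J/kg
m = E / e_s = 2.01899×10⁶ / 1.94553×10⁶ = 1.03776 kg
In short ton: 1.03776 / 907.185 = 0.00114393 short ton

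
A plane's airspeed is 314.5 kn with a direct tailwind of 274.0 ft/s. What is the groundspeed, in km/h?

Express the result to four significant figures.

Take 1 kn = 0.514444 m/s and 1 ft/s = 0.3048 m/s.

314.5 kn × 0.514444 = 161.793 m/s
274.0 ft/s × 0.3048 = 83.5152 m/s
Sum: 161.793 + 83.5152 = 245.308 m/s
In km/h: 245.308 / (1/3.6) = 883.109 km/h

883.1 km/h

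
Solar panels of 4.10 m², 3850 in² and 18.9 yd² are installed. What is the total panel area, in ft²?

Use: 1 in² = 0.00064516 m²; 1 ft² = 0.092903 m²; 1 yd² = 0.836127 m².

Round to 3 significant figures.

4.10 m² (already m²)
3850 in² × 0.00064516 → 2.48387 m²
18.9 yd² × 0.836127 → 15.8028 m²
Sum: 4.1 + 2.48387 + 15.8028 = 22.3867 m²
In ft²: 22.3867 / 0.092903 = 240.969 ft²

241 ft²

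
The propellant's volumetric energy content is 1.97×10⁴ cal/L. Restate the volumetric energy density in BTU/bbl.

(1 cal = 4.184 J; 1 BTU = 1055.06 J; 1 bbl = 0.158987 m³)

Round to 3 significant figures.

1.24×10⁴ BTU/bbl

1.97×10⁴ cal/L × 4.184 J/cal ÷ 0.001 m³/L = 8.24248×10⁷ J/m³
8.24248×10⁷ J/m³ ÷ 1055.06 J/BTU × 0.158987 m³/bbl = 12420.6 BTU/bbl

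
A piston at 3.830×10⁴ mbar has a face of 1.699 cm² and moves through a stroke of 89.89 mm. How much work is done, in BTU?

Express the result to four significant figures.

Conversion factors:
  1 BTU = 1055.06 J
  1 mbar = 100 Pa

0.05544 BTU

3.830×10⁴ mbar → 3.83×10⁶ Pa
1.699 cm² → 1.699×10⁻⁴ m²
F = P × A = 3.83×10⁶ × 1.699×10⁻⁴ = 650.717 N
89.89 mm → 0.08989 m
W = F × d = 650.717 × 0.08989 = 58.493 J
In BTU: 58.493 / 1055.06 = 0.0554404 BTU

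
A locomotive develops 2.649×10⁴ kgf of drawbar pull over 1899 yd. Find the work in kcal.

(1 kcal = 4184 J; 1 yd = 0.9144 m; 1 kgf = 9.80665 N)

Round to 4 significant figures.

2.649×10⁴ kgf × 9.80665 = 259778 N
1899 yd × 0.9144 = 1736.45 m
W = F × d = 259778 N × 1736.45 m = 4.51092×10⁸ J
4.51092×10⁸ J ÷ (4184 J/kcal) = 107814 kcal

1.078×10⁵ kcal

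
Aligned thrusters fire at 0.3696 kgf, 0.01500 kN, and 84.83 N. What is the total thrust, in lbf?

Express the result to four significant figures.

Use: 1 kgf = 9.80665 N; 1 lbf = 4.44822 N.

0.3696 kgf × 9.80665 → 3.62454 N
0.01500 kN × 1000 → 15 N
84.83 N (already N)
Total: 3.62454 + 15 + 84.83 = 103.455 N
In lbf: 103.455 / 4.44822 = 23.2576 lbf

23.26 lbf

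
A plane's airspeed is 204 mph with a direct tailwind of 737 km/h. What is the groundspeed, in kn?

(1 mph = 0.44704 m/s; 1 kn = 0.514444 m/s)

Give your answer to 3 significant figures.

575 kn

204 mph × 0.44704 = 91.1962 m/s
737 km/h × (1/3.6) = 204.722 m/s
Total: 91.1962 + 204.722 = 295.918 m/s
In kn: 295.918 / 0.514444 = 575.219 kn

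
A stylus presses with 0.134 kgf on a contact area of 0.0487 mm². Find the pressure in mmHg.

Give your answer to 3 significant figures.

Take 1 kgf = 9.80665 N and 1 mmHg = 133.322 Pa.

2.02×10⁵ mmHg

0.134 kgf × 9.80665 = 1.31409 N
0.0487 mm² × 10⁻⁶ = 4.87×10⁻⁸ m²
P = F / A = 1.31409 N / 4.87×10⁻⁸ m² = 2.69834×10⁷ Pa
2.69834×10⁷ Pa ÷ (133.322 Pa/mmHg) = 202393 mmHg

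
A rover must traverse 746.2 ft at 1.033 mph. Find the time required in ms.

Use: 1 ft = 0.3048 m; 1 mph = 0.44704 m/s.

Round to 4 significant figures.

4.925×10⁵ ms

746.2 ft × 0.3048 = 227.442 m
1.033 mph × 0.44704 = 0.461792 m/s
t = d / v = 227.442 m / 0.461792 m/s = 492.52 s
492.52 s ÷ (0.001 s/ms) = 492520 ms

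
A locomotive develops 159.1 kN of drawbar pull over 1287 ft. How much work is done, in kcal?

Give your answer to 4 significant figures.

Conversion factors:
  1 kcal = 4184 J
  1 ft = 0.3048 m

1.492×10⁴ kcal

159.1 kN × 1000 → 159100 N
1287 ft × 0.3048 → 392.278 m
W = F × d = 159100 N × 392.278 m = 6.24114×10⁷ J
6.24114×10⁷ J ÷ (4184 J/kcal) = 14916.7 kcal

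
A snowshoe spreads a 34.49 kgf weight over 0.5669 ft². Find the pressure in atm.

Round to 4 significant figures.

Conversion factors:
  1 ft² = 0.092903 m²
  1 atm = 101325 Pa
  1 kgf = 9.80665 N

0.06338 atm

34.49 kgf × 9.80665 = 338.231 N
0.5669 ft² × 0.092903 = 0.0526667 m²
P = F / A = 338.231 N / 0.0526667 m² = 6422.1 Pa
6422.1 Pa ÷ (101325 Pa/atm) = 0.0633812 atm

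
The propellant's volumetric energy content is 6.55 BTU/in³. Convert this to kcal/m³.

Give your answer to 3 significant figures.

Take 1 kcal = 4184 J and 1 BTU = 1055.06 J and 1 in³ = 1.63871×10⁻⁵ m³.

6.55 BTU/in³ × 1055.06 J/BTU ÷ 1.63871×10⁻⁵ m³/in³ = 4.21712×10⁸ J/m³
4.21712×10⁸ J/m³ ÷ 4184 J/kcal = 100792 kcal/m³

1.01×10⁵ kcal/m³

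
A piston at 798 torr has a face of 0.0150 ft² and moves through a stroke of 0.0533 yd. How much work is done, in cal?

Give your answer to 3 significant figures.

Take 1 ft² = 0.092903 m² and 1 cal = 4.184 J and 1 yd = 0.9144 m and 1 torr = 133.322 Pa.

1.73 cal

798 torr → 106391 Pa
0.0150 ft² → 0.00139354 m²
F = P × A = 106391 × 0.00139354 = 148.26 N
0.0533 yd → 0.0487375 m
W = F × d = 148.26 × 0.0487375 = 7.22582 J
In cal: 7.22582 / 4.184 = 1.72701 cal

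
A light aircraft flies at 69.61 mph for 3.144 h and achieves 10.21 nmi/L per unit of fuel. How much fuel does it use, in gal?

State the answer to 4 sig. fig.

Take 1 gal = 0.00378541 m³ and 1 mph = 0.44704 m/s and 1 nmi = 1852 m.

69.61 mph → 31.1185 m/s
3.144 h → 11318.4 s
d = v × t = 31.1185 × 11318.4 = 352212 m
10.21 nmi/L → 1.89089×10⁷ m/m³
V = d / (distance per unit fuel) = 352212 / 1.89089×10⁷ = 0.0186268 m³
In gal: 0.0186268 / 0.00378541 = 4.92068 gal

4.921 gal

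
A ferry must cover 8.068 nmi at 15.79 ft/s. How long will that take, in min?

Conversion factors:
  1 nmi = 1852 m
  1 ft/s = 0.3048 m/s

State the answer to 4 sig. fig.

8.068 nmi × 1852 → 14941.9 m
15.79 ft/s × 0.3048 → 4.81279 m/s
t = d / v = 14941.9 m / 4.81279 m/s = 3104.62 s
3104.62 s ÷ (60 s/min) = 51.7437 min

51.74 min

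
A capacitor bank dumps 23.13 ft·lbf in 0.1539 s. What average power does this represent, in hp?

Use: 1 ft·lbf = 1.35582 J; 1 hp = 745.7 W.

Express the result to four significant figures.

23.13 ft·lbf × 1.35582 → 31.3601 J
P = E / t = 31.3601 J / 0.1539 s = 203.769 W
203.769 W ÷ (745.7 W/hp) = 0.273259 hp

0.2733 hp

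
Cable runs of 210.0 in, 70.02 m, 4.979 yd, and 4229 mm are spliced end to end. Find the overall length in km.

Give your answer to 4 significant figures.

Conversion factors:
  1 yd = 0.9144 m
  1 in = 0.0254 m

210.0 in × 0.0254 → 5.334 m
70.02 m (already m)
4.979 yd × 0.9144 → 4.5528 m
4229 mm × 0.001 → 4.229 m
Combined: 5.334 + 70.02 + 4.5528 + 4.229 = 84.1358 m
In km: 84.1358 / 1000 = 0.0841358 km

0.08414 km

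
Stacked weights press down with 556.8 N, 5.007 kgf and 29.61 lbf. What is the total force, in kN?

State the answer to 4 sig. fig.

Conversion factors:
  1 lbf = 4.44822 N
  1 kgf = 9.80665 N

0.7376 kN

556.8 N (already N)
5.007 kgf × 9.80665 → 49.1019 N
29.61 lbf × 4.44822 → 131.712 N
Combined: 556.8 + 49.1019 + 131.712 = 737.614 N
In kN: 737.614 / 1000 = 0.737614 kN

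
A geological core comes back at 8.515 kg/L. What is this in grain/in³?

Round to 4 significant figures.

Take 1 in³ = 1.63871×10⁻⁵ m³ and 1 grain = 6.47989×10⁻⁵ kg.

2153 grain/in³

8.515 kg/L ÷ 0.001 m³/L = 8515 kg/m³
8515 kg/m³ ÷ 6.47989×10⁻⁵ kg/grain × 1.63871×10⁻⁵ m³/in³ = 2153.37 grain/in³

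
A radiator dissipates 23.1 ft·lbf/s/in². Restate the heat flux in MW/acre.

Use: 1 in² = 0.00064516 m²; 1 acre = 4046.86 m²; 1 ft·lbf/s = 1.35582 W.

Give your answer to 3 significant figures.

196 MW/acre

23.1 ft·lbf/s/in² × 1.35582 W/ft·lbf/s ÷ 0.00064516 m²/in² = 48545.2 W/m²
48545.2 W/m² ÷ 1000000 W/MW × 4046.86 m²/acre = 196.456 MW/acre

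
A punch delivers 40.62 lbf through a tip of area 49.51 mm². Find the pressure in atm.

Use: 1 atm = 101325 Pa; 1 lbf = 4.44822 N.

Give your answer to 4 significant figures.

36.02 atm

40.62 lbf × 4.44822 = 180.687 N
49.51 mm² × 10⁻⁶ = 4.951×10⁻⁵ m²
P = F / A = 180.687 N / 4.951×10⁻⁵ m² = 3.64951×10⁶ Pa
3.64951×10⁶ Pa ÷ (101325 Pa/atm) = 36.0179 atm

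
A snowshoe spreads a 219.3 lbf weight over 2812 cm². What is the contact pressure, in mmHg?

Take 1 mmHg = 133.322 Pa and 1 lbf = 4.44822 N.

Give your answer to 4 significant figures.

26.02 mmHg

219.3 lbf × 4.44822 → 975.495 N
2812 cm² × 0.0001 → 0.2812 m²
P = F / A = 975.495 N / 0.2812 m² = 3469.04 Pa
3469.04 Pa ÷ (133.322 Pa/mmHg) = 26.02 mmHg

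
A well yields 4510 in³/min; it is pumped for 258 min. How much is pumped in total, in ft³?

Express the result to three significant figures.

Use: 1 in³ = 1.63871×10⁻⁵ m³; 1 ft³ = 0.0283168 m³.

4510 in³/min → 0.00123176 m³/s
258 min → 15480 s
V = Q × t = 0.00123176 × 15480 = 19.0676 m³
In ft³: 19.0676 / 0.0283168 = 673.367 ft³

673 ft³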